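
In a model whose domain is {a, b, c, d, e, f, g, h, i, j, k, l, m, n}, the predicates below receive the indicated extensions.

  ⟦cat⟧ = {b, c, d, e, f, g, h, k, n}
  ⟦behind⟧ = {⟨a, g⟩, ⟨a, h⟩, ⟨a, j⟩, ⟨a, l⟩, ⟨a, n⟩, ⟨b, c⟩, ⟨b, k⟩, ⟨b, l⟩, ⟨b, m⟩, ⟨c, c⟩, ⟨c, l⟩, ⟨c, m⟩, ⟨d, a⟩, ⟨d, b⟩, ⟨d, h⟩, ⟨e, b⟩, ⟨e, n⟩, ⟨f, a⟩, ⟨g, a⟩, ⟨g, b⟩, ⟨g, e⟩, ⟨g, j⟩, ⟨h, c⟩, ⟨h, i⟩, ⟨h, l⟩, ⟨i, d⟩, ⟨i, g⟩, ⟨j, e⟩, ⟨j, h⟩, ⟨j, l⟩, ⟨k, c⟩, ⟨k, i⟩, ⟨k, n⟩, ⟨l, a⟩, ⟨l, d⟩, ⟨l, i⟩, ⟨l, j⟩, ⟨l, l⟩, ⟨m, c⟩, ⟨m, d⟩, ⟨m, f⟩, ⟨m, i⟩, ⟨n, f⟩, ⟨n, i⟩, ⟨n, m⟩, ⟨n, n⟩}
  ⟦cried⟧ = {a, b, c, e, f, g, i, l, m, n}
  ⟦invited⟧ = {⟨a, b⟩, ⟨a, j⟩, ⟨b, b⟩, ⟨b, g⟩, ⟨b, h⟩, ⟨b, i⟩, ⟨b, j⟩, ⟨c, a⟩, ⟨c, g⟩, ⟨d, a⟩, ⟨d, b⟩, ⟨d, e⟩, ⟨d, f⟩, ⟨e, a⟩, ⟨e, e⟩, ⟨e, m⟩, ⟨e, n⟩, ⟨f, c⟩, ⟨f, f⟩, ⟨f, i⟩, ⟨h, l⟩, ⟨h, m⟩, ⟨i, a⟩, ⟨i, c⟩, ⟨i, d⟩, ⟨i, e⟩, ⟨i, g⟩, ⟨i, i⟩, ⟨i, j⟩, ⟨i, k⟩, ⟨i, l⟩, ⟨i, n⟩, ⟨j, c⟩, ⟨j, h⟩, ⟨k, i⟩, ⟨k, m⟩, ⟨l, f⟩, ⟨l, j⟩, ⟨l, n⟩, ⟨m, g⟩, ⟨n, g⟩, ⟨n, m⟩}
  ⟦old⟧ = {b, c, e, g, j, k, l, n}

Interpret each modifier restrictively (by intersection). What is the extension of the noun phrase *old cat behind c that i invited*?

{c, k}

⟦behind c⟧ = {x : ⟨x, c⟩ ∈ ⟦behind⟧} = {b, c, h, k, m}
⟦that i invited⟧ = {x : ⟨i, x⟩ ∈ ⟦invited⟧} = {a, c, d, e, g, i, j, k, l, n}
⟦cat⟧ = {b, c, d, e, f, g, h, k, n}
… ∩ ⟦behind c⟧ = {b, c, d, e, f, g, h, k, n} ∩ {b, c, h, k, m} = {b, c, h, k}
… ∩ ⟦that i invited⟧ = {b, c, h, k} ∩ {a, c, d, e, g, i, j, k, l, n} = {c, k}
… ∩ ⟦old⟧ = {c, k} ∩ {b, c, e, g, j, k, l, n} = {c, k}
So ⟦old cat behind c that i invited⟧ = {c, k}.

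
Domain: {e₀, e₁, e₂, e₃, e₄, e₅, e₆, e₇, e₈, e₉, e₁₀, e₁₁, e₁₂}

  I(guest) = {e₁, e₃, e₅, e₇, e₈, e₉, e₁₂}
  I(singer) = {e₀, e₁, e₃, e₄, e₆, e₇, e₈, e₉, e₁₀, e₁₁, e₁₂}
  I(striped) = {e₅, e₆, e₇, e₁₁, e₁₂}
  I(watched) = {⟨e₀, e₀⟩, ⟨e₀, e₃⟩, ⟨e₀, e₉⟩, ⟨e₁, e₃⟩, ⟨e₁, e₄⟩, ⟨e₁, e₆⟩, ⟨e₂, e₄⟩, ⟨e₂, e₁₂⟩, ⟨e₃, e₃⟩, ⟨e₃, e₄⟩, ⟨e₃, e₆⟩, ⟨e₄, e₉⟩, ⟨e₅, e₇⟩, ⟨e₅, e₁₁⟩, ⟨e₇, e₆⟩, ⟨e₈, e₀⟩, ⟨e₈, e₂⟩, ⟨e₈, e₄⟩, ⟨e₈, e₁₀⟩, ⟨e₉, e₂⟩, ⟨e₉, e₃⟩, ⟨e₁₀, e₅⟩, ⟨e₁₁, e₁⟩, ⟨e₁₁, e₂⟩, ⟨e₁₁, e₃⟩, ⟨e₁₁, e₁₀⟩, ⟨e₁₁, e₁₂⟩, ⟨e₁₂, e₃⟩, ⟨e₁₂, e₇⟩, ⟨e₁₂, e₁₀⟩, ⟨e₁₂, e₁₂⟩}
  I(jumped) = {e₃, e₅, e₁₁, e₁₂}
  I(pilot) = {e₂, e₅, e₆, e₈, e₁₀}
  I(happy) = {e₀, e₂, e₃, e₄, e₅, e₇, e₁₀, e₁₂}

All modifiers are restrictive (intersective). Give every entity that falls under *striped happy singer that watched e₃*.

{e₁₂}

⟦that watched e₃⟧ = {x : ⟨x, e₃⟩ ∈ ⟦watched⟧} = {e₀, e₁, e₃, e₉, e₁₁, e₁₂}
⟦singer⟧ = {e₀, e₁, e₃, e₄, e₆, e₇, e₈, e₉, e₁₀, e₁₁, e₁₂}
… ∩ ⟦that watched e₃⟧ = {e₀, e₁, e₃, e₄, e₆, e₇, e₈, e₉, e₁₀, e₁₁, e₁₂} ∩ {e₀, e₁, e₃, e₉, e₁₁, e₁₂} = {e₀, e₁, e₃, e₉, e₁₁, e₁₂}
… ∩ ⟦striped⟧ = {e₀, e₁, e₃, e₉, e₁₁, e₁₂} ∩ {e₅, e₆, e₇, e₁₁, e₁₂} = {e₁₁, e₁₂}
… ∩ ⟦happy⟧ = {e₁₁, e₁₂} ∩ {e₀, e₂, e₃, e₄, e₅, e₇, e₁₀, e₁₂} = {e₁₂}
So ⟦striped happy singer that watched e₃⟧ = {e₁₂}.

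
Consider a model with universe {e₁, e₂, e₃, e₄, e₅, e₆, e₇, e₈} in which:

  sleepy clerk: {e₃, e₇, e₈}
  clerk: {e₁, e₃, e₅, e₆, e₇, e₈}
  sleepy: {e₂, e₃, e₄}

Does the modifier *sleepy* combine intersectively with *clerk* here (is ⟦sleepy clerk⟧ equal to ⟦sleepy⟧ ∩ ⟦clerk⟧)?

no

⟦sleepy⟧ ∩ ⟦clerk⟧ = {e₂, e₃, e₄} ∩ {e₁, e₃, e₅, e₆, e₇, e₈} = {e₃}
Observed ⟦sleepy clerk⟧ = {e₃, e₇, e₈}.
These differ, so the modifier is not intersective in this model.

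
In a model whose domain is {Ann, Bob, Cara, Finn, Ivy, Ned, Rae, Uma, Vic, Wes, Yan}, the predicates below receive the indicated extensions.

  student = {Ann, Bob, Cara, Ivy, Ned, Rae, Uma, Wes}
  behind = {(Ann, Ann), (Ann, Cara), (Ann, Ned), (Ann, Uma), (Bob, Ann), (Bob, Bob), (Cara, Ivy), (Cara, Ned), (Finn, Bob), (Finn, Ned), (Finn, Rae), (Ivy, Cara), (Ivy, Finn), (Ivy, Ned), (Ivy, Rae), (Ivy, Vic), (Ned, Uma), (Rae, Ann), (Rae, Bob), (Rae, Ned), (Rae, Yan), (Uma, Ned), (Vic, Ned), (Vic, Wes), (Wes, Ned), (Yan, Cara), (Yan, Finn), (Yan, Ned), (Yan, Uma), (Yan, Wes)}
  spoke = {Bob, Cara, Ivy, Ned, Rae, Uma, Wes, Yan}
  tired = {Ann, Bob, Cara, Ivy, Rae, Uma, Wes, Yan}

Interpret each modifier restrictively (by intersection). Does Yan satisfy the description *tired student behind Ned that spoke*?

⟦behind Ned⟧ = {x : ⟨x, Ned⟩ ∈ ⟦behind⟧} = {Ann, Cara, Finn, Ivy, Rae, Uma, Vic, Wes, Yan}
⟦that spoke⟧ = ⟦spoke⟧ = {Bob, Cara, Ivy, Ned, Rae, Uma, Wes, Yan}
⟦student⟧ = {Ann, Bob, Cara, Ivy, Ned, Rae, Uma, Wes}
… ∩ ⟦behind Ned⟧ = {Ann, Bob, Cara, Ivy, Ned, Rae, Uma, Wes} ∩ {Ann, Cara, Finn, Ivy, Rae, Uma, Vic, Wes, Yan} = {Ann, Cara, Ivy, Rae, Uma, Wes}
… ∩ ⟦that spoke⟧ = {Ann, Cara, Ivy, Rae, Uma, Wes} ∩ {Bob, Cara, Ivy, Ned, Rae, Uma, Wes, Yan} = {Cara, Ivy, Rae, Uma, Wes}
… ∩ ⟦tired⟧ = {Cara, Ivy, Rae, Uma, Wes} ∩ {Ann, Bob, Cara, Ivy, Rae, Uma, Wes, Yan} = {Cara, Ivy, Rae, Uma, Wes}
⟦tired student behind Ned that spoke⟧ = {Cara, Ivy, Rae, Uma, Wes}; Yan ∉ this set.

no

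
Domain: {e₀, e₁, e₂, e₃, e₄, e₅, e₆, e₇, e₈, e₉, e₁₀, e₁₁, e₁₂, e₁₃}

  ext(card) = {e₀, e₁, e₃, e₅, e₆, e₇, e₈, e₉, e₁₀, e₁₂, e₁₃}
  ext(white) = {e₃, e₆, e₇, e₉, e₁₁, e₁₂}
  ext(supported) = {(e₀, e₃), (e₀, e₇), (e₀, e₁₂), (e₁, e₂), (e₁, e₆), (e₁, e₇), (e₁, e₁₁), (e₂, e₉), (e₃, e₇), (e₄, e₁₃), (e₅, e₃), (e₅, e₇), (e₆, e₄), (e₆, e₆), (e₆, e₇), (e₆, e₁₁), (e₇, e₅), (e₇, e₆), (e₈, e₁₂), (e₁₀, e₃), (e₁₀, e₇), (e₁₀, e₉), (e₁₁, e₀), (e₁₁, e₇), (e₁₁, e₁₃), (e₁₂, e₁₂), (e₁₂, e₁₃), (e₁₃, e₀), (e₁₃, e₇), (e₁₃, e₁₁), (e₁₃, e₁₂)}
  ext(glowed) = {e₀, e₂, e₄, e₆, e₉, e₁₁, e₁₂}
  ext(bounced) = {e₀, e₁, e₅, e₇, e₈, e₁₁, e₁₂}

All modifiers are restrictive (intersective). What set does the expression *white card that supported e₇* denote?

{e₃, e₆}

⟦that supported e₇⟧ = {x : ⟨x, e₇⟩ ∈ ⟦supported⟧} = {e₀, e₁, e₃, e₅, e₆, e₁₀, e₁₁, e₁₃}
⟦card⟧ = {e₀, e₁, e₃, e₅, e₆, e₇, e₈, e₉, e₁₀, e₁₂, e₁₃}
… ∩ ⟦that supported e₇⟧ = {e₀, e₁, e₃, e₅, e₆, e₇, e₈, e₉, e₁₀, e₁₂, e₁₃} ∩ {e₀, e₁, e₃, e₅, e₆, e₁₀, e₁₁, e₁₃} = {e₀, e₁, e₃, e₅, e₆, e₁₀, e₁₃}
… ∩ ⟦white⟧ = {e₀, e₁, e₃, e₅, e₆, e₁₀, e₁₃} ∩ {e₃, e₆, e₇, e₉, e₁₁, e₁₂} = {e₃, e₆}
So ⟦white card that supported e₇⟧ = {e₃, e₆}.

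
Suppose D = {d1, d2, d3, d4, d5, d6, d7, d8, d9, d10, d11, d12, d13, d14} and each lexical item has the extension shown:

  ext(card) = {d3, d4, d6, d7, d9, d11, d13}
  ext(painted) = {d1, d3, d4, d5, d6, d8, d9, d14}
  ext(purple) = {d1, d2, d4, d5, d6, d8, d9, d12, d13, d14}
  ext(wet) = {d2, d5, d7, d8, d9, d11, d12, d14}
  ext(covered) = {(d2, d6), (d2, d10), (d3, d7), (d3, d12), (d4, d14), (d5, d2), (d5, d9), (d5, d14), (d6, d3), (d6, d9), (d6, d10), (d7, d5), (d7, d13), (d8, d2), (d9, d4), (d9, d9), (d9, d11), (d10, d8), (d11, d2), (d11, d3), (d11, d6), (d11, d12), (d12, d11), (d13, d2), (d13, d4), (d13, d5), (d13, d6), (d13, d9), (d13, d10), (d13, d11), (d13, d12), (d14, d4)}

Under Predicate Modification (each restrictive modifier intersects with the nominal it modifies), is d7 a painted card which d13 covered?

no

⟦which d13 covered⟧ = {x : ⟨d13, x⟩ ∈ ⟦covered⟧} = {d2, d4, d5, d6, d9, d10, d11, d12}
⟦card⟧ = {d3, d4, d6, d7, d9, d11, d13}
… ∩ ⟦which d13 covered⟧ = {d3, d4, d6, d7, d9, d11, d13} ∩ {d2, d4, d5, d6, d9, d10, d11, d12} = {d4, d6, d9, d11}
… ∩ ⟦painted⟧ = {d4, d6, d9, d11} ∩ {d1, d3, d4, d5, d6, d8, d9, d14} = {d4, d6, d9}
⟦painted card which d13 covered⟧ = {d4, d6, d9}; d7 ∉ this set.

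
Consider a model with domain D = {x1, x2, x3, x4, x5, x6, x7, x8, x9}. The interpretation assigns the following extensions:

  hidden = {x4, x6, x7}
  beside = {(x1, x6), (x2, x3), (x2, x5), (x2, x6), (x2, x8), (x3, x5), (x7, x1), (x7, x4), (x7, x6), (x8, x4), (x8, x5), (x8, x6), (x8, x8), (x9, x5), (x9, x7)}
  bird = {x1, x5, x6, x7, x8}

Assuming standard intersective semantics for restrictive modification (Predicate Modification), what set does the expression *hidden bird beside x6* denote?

⟦beside x6⟧ = {x : ⟨x, x6⟩ ∈ ⟦beside⟧} = {x1, x2, x7, x8}
⟦bird⟧ = {x1, x5, x6, x7, x8}
… ∩ ⟦beside x6⟧ = {x1, x5, x6, x7, x8} ∩ {x1, x2, x7, x8} = {x1, x7, x8}
… ∩ ⟦hidden⟧ = {x1, x7, x8} ∩ {x4, x6, x7} = {x7}
So ⟦hidden bird beside x6⟧ = {x7}.

{x7}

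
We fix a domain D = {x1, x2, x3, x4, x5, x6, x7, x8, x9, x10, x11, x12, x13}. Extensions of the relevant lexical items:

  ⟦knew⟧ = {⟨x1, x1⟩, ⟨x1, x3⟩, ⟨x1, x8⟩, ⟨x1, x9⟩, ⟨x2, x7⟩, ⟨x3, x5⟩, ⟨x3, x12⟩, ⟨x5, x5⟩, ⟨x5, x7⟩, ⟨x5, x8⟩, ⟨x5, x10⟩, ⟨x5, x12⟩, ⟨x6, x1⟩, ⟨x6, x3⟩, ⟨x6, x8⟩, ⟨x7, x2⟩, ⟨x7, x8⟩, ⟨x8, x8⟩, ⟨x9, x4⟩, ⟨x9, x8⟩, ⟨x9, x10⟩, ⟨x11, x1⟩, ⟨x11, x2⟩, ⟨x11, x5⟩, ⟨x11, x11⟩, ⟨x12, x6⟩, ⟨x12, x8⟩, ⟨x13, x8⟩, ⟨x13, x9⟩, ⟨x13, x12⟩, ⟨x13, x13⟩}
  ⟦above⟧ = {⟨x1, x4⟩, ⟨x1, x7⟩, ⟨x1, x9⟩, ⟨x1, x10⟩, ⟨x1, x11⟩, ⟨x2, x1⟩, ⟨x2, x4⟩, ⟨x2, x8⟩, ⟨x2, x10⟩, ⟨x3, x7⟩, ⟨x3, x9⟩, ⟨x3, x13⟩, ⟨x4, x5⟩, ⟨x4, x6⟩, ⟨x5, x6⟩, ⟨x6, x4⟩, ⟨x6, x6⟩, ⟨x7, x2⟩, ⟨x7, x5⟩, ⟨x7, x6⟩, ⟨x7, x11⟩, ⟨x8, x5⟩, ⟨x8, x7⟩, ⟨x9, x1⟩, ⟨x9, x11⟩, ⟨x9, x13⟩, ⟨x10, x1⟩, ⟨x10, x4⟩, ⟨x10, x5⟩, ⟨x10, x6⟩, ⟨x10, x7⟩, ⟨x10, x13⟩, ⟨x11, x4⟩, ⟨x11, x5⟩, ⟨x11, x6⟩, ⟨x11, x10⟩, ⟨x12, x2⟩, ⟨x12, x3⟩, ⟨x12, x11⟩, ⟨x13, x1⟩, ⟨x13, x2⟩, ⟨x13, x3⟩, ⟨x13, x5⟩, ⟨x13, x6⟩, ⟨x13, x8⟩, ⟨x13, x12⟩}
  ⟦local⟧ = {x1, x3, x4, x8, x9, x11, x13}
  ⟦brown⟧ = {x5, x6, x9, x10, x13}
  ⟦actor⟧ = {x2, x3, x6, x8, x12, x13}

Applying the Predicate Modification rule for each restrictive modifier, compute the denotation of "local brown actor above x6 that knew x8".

⟦above x6⟧ = {x : ⟨x, x6⟩ ∈ ⟦above⟧} = {x4, x5, x6, x7, x10, x11, x13}
⟦that knew x8⟧ = {x : ⟨x, x8⟩ ∈ ⟦knew⟧} = {x1, x5, x6, x7, x8, x9, x12, x13}
⟦actor⟧ = {x2, x3, x6, x8, x12, x13}
… ∩ ⟦above x6⟧ = {x2, x3, x6, x8, x12, x13} ∩ {x4, x5, x6, x7, x10, x11, x13} = {x6, x13}
… ∩ ⟦that knew x8⟧ = {x6, x13} ∩ {x1, x5, x6, x7, x8, x9, x12, x13} = {x6, x13}
… ∩ ⟦local⟧ = {x6, x13} ∩ {x1, x3, x4, x8, x9, x11, x13} = {x13}
… ∩ ⟦brown⟧ = {x13} ∩ {x5, x6, x9, x10, x13} = {x13}
So ⟦local brown actor above x6 that knew x8⟧ = {x13}.

{x13}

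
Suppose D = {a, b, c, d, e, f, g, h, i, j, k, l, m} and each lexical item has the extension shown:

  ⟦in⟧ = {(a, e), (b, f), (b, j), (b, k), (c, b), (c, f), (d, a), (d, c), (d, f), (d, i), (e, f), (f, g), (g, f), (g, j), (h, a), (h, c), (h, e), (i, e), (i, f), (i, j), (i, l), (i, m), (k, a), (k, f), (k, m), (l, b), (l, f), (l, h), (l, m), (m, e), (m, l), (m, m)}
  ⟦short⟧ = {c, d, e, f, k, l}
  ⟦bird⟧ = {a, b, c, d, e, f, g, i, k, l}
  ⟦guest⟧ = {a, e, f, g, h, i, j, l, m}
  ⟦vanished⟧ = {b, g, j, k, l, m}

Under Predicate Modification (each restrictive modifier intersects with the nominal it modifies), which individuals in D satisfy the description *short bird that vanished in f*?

{k, l}

⟦that vanished⟧ = ⟦vanished⟧ = {b, g, j, k, l, m}
⟦in f⟧ = {x : ⟨x, f⟩ ∈ ⟦in⟧} = {b, c, d, e, g, i, k, l}
⟦bird⟧ = {a, b, c, d, e, f, g, i, k, l}
… ∩ ⟦that vanished⟧ = {a, b, c, d, e, f, g, i, k, l} ∩ {b, g, j, k, l, m} = {b, g, k, l}
… ∩ ⟦in f⟧ = {b, g, k, l} ∩ {b, c, d, e, g, i, k, l} = {b, g, k, l}
… ∩ ⟦short⟧ = {b, g, k, l} ∩ {c, d, e, f, k, l} = {k, l}
So ⟦short bird that vanished in f⟧ = {k, l}.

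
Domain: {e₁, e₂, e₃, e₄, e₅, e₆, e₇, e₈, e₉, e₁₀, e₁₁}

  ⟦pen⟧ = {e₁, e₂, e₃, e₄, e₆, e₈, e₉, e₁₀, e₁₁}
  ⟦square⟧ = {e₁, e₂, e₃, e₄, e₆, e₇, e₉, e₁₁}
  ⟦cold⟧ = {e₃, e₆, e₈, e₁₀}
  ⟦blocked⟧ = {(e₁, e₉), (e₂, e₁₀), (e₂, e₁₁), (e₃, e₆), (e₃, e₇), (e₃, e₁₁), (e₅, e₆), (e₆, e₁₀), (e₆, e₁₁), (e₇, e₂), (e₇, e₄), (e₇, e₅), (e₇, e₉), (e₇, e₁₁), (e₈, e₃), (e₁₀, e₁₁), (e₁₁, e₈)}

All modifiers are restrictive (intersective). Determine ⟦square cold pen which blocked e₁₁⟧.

{e₃, e₆}

⟦which blocked e₁₁⟧ = {x : ⟨x, e₁₁⟩ ∈ ⟦blocked⟧} = {e₂, e₃, e₆, e₇, e₁₀}
⟦pen⟧ = {e₁, e₂, e₃, e₄, e₆, e₈, e₉, e₁₀, e₁₁}
… ∩ ⟦which blocked e₁₁⟧ = {e₁, e₂, e₃, e₄, e₆, e₈, e₉, e₁₀, e₁₁} ∩ {e₂, e₃, e₆, e₇, e₁₀} = {e₂, e₃, e₆, e₁₀}
… ∩ ⟦square⟧ = {e₂, e₃, e₆, e₁₀} ∩ {e₁, e₂, e₃, e₄, e₆, e₇, e₉, e₁₁} = {e₂, e₃, e₆}
… ∩ ⟦cold⟧ = {e₂, e₃, e₆} ∩ {e₃, e₆, e₈, e₁₀} = {e₃, e₆}
So ⟦square cold pen which blocked e₁₁⟧ = {e₃, e₆}.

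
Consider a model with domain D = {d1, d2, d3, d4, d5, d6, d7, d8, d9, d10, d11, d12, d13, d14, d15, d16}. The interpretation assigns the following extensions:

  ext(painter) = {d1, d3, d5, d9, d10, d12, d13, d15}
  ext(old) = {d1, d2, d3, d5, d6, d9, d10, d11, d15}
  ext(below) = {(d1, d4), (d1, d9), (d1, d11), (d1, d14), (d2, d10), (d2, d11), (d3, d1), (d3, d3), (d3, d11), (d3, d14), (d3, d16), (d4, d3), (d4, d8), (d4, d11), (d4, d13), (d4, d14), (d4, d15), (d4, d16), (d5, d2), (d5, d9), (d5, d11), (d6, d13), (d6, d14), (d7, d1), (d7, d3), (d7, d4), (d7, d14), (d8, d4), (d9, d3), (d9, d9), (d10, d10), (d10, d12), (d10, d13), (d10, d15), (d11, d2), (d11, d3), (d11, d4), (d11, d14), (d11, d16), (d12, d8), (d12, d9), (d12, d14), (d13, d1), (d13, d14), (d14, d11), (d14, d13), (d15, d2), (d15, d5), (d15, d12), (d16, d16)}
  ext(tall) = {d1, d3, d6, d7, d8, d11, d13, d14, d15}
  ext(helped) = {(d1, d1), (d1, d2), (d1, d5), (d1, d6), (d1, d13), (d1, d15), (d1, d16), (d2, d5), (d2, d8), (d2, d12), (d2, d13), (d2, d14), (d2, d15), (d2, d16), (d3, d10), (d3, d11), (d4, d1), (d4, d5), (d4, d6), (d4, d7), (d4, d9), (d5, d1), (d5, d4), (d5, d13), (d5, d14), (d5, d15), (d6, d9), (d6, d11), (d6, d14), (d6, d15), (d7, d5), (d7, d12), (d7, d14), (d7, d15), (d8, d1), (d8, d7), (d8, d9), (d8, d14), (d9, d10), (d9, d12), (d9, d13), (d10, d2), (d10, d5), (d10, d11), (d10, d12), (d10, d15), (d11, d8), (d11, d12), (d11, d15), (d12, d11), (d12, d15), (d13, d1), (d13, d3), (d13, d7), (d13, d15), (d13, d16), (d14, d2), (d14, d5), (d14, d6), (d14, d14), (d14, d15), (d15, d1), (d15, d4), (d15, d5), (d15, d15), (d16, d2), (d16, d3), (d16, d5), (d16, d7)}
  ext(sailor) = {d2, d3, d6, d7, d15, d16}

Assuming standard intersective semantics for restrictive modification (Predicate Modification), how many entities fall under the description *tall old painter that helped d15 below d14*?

⟦that helped d15⟧ = {x : ⟨x, d15⟩ ∈ ⟦helped⟧} = {d1, d2, d5, d6, d7, d10, d11, d12, d13, d14, d15}
⟦below d14⟧ = {x : ⟨x, d14⟩ ∈ ⟦below⟧} = {d1, d3, d4, d6, d7, d11, d12, d13}
⟦painter⟧ = {d1, d3, d5, d9, d10, d12, d13, d15}
… ∩ ⟦that helped d15⟧ = {d1, d3, d5, d9, d10, d12, d13, d15} ∩ {d1, d2, d5, d6, d7, d10, d11, d12, d13, d14, d15} = {d1, d5, d10, d12, d13, d15}
… ∩ ⟦below d14⟧ = {d1, d5, d10, d12, d13, d15} ∩ {d1, d3, d4, d6, d7, d11, d12, d13} = {d1, d12, d13}
… ∩ ⟦tall⟧ = {d1, d12, d13} ∩ {d1, d3, d6, d7, d8, d11, d13, d14, d15} = {d1, d13}
… ∩ ⟦old⟧ = {d1, d13} ∩ {d1, d2, d3, d5, d6, d9, d10, d11, d15} = {d1}
⟦tall old painter that helped d15 below d14⟧ = {d1}, so the cardinality is 1.

1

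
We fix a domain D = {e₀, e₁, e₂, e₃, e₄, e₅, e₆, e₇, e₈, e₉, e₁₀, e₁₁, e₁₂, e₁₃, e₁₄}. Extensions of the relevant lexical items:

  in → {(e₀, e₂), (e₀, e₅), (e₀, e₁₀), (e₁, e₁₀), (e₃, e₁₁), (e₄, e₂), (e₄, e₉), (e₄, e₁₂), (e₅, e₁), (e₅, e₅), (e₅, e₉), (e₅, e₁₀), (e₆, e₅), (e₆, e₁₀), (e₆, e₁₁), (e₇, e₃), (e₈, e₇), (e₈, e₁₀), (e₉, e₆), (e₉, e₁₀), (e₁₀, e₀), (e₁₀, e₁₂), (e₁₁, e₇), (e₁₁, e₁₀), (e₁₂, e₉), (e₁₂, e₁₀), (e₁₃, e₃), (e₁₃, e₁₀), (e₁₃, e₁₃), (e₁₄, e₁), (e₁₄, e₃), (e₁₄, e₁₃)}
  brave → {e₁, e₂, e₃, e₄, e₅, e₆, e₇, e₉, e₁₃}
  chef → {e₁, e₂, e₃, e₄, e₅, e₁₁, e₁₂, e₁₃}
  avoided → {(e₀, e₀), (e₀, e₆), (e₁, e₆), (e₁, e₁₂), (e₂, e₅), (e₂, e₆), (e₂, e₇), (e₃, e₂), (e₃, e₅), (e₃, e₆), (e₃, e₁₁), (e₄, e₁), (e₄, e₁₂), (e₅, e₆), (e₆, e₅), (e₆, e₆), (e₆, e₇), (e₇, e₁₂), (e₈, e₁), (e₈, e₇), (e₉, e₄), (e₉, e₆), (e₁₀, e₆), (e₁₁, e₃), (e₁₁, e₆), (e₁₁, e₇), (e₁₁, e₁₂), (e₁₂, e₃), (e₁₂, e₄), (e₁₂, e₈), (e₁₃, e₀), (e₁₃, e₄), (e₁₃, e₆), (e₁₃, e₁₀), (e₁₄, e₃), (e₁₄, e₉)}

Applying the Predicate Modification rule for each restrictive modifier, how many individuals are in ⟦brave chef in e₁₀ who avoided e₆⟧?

3

⟦in e₁₀⟧ = {x : ⟨x, e₁₀⟩ ∈ ⟦in⟧} = {e₀, e₁, e₅, e₆, e₈, e₉, e₁₁, e₁₂, e₁₃}
⟦who avoided e₆⟧ = {x : ⟨x, e₆⟩ ∈ ⟦avoided⟧} = {e₀, e₁, e₂, e₃, e₅, e₆, e₉, e₁₀, e₁₁, e₁₃}
⟦chef⟧ = {e₁, e₂, e₃, e₄, e₅, e₁₁, e₁₂, e₁₃}
… ∩ ⟦in e₁₀⟧ = {e₁, e₂, e₃, e₄, e₅, e₁₁, e₁₂, e₁₃} ∩ {e₀, e₁, e₅, e₆, e₈, e₉, e₁₁, e₁₂, e₁₃} = {e₁, e₅, e₁₁, e₁₂, e₁₃}
… ∩ ⟦who avoided e₆⟧ = {e₁, e₅, e₁₁, e₁₂, e₁₃} ∩ {e₀, e₁, e₂, e₃, e₅, e₆, e₉, e₁₀, e₁₁, e₁₃} = {e₁, e₅, e₁₁, e₁₃}
… ∩ ⟦brave⟧ = {e₁, e₅, e₁₁, e₁₃} ∩ {e₁, e₂, e₃, e₄, e₅, e₆, e₇, e₉, e₁₃} = {e₁, e₅, e₁₃}
⟦brave chef in e₁₀ who avoided e₆⟧ = {e₁, e₅, e₁₃}, so the cardinality is 3.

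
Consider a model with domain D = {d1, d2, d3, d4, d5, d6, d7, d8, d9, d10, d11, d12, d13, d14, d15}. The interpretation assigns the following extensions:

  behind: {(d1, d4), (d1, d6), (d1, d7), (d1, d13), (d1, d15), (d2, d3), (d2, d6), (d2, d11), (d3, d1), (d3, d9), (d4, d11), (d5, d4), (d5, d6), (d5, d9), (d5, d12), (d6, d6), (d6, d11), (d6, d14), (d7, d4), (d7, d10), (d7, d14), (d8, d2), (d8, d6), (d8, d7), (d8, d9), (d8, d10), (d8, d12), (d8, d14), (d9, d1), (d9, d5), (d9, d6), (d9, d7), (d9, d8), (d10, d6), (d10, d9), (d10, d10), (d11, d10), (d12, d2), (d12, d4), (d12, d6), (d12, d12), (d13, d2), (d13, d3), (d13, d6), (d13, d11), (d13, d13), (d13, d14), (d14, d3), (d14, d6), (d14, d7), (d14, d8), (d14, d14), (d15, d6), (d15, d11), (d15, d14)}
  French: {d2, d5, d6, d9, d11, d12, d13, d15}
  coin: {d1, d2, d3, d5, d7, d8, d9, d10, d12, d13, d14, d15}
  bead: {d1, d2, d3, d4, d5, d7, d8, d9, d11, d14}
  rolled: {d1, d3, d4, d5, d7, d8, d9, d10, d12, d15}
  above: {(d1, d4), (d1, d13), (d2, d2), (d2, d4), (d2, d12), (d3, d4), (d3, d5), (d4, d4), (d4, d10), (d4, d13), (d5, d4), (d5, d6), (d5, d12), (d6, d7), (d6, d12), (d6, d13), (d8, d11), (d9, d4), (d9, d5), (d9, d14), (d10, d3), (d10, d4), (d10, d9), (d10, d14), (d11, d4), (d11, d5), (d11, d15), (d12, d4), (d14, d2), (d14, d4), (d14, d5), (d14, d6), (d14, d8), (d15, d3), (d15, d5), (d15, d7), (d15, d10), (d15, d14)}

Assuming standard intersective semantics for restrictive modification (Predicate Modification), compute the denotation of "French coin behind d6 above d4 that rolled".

⟦behind d6⟧ = {x : ⟨x, d6⟩ ∈ ⟦behind⟧} = {d1, d2, d5, d6, d8, d9, d10, d12, d13, d14, d15}
⟦above d4⟧ = {x : ⟨x, d4⟩ ∈ ⟦above⟧} = {d1, d2, d3, d4, d5, d9, d10, d11, d12, d14}
⟦that rolled⟧ = ⟦rolled⟧ = {d1, d3, d4, d5, d7, d8, d9, d10, d12, d15}
⟦coin⟧ = {d1, d2, d3, d5, d7, d8, d9, d10, d12, d13, d14, d15}
… ∩ ⟦behind d6⟧ = {d1, d2, d3, d5, d7, d8, d9, d10, d12, d13, d14, d15} ∩ {d1, d2, d5, d6, d8, d9, d10, d12, d13, d14, d15} = {d1, d2, d5, d8, d9, d10, d12, d13, d14, d15}
… ∩ ⟦above d4⟧ = {d1, d2, d5, d8, d9, d10, d12, d13, d14, d15} ∩ {d1, d2, d3, d4, d5, d9, d10, d11, d12, d14} = {d1, d2, d5, d9, d10, d12, d14}
… ∩ ⟦that rolled⟧ = {d1, d2, d5, d9, d10, d12, d14} ∩ {d1, d3, d4, d5, d7, d8, d9, d10, d12, d15} = {d1, d5, d9, d10, d12}
… ∩ ⟦French⟧ = {d1, d5, d9, d10, d12} ∩ {d2, d5, d6, d9, d11, d12, d13, d15} = {d5, d9, d12}
So ⟦French coin behind d6 above d4 that rolled⟧ = {d5, d9, d12}.

{d5, d9, d12}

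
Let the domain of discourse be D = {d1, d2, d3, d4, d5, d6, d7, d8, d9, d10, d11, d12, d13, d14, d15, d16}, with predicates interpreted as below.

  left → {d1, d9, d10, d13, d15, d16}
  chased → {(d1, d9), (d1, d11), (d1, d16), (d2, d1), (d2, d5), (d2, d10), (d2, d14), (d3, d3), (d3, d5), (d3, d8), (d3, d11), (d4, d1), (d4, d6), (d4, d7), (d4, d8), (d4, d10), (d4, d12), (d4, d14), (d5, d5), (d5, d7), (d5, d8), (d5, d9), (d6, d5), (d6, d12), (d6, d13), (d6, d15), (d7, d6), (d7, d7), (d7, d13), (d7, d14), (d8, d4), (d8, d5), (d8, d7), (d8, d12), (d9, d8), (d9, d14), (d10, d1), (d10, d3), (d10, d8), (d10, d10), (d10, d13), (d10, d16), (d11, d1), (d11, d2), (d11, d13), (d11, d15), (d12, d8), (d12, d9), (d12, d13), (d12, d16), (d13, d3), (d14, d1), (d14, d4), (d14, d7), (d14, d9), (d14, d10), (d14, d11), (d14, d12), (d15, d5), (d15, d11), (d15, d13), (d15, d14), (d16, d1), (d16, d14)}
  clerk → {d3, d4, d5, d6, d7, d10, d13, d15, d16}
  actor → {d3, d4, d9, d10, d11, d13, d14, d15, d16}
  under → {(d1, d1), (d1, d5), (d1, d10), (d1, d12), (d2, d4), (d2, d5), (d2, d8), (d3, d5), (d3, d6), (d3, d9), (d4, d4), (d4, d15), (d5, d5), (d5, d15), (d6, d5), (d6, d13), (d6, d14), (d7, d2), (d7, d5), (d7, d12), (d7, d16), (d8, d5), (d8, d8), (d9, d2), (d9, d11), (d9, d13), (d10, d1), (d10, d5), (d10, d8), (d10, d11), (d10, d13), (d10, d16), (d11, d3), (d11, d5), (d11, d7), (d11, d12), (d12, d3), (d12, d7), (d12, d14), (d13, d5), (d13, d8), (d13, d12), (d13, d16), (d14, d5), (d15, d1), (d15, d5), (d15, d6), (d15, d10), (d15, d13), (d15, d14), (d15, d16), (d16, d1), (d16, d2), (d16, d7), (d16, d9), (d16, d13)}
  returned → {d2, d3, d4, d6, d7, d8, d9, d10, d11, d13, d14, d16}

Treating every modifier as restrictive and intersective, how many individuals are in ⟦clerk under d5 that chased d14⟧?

⟦under d5⟧ = {x : ⟨x, d5⟩ ∈ ⟦under⟧} = {d1, d2, d3, d5, d6, d7, d8, d10, d11, d13, d14, d15}
⟦that chased d14⟧ = {x : ⟨x, d14⟩ ∈ ⟦chased⟧} = {d2, d4, d7, d9, d15, d16}
⟦clerk⟧ = {d3, d4, d5, d6, d7, d10, d13, d15, d16}
… ∩ ⟦under d5⟧ = {d3, d4, d5, d6, d7, d10, d13, d15, d16} ∩ {d1, d2, d3, d5, d6, d7, d8, d10, d11, d13, d14, d15} = {d3, d5, d6, d7, d10, d13, d15}
… ∩ ⟦that chased d14⟧ = {d3, d5, d6, d7, d10, d13, d15} ∩ {d2, d4, d7, d9, d15, d16} = {d7, d15}
⟦clerk under d5 that chased d14⟧ = {d7, d15}, so the cardinality is 2.

2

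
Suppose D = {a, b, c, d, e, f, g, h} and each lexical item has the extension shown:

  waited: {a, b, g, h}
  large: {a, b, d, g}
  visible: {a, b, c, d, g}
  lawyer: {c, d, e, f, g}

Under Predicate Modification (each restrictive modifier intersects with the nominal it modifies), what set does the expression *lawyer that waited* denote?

⟦that waited⟧ = ⟦waited⟧ = {a, b, g, h}
⟦lawyer⟧ = {c, d, e, f, g}
… ∩ ⟦that waited⟧ = {c, d, e, f, g} ∩ {a, b, g, h} = {g}
So ⟦lawyer that waited⟧ = {g}.

{g}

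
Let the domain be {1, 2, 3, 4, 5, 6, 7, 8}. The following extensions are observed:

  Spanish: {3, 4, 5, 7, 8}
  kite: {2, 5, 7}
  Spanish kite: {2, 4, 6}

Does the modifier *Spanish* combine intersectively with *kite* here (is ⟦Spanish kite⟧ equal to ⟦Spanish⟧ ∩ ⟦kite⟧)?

⟦Spanish⟧ ∩ ⟦kite⟧ = {3, 4, 5, 7, 8} ∩ {2, 5, 7} = {5, 7}
Observed ⟦Spanish kite⟧ = {2, 4, 6}.
These differ, so the modifier is not intersective in this model.

no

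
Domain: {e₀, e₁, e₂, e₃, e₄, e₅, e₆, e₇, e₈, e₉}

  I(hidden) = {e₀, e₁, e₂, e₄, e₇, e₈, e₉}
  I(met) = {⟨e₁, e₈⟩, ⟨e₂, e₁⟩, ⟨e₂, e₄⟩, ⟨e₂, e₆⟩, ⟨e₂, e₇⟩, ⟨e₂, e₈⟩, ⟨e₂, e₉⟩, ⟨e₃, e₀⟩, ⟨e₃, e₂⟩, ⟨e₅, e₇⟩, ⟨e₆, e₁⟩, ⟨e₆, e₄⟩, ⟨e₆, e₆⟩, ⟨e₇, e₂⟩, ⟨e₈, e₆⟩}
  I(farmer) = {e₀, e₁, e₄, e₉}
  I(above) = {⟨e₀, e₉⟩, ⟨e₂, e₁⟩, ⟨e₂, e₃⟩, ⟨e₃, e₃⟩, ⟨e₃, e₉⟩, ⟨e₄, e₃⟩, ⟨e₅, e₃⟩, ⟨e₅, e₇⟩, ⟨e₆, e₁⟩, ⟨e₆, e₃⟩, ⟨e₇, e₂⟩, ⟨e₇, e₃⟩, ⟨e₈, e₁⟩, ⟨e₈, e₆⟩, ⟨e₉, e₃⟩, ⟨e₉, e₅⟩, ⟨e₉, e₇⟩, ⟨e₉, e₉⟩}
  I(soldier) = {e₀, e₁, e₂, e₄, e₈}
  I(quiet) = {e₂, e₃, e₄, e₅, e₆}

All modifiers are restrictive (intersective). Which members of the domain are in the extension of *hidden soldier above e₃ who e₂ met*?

⟦above e₃⟧ = {x : ⟨x, e₃⟩ ∈ ⟦above⟧} = {e₂, e₃, e₄, e₅, e₆, e₇, e₉}
⟦who e₂ met⟧ = {x : ⟨e₂, x⟩ ∈ ⟦met⟧} = {e₁, e₄, e₆, e₇, e₈, e₉}
⟦soldier⟧ = {e₀, e₁, e₂, e₄, e₈}
… ∩ ⟦above e₃⟧ = {e₀, e₁, e₂, e₄, e₈} ∩ {e₂, e₃, e₄, e₅, e₆, e₇, e₉} = {e₂, e₄}
… ∩ ⟦who e₂ met⟧ = {e₂, e₄} ∩ {e₁, e₄, e₆, e₇, e₈, e₉} = {e₄}
… ∩ ⟦hidden⟧ = {e₄} ∩ {e₀, e₁, e₂, e₄, e₇, e₈, e₉} = {e₄}
So ⟦hidden soldier above e₃ who e₂ met⟧ = {e₄}.

{e₄}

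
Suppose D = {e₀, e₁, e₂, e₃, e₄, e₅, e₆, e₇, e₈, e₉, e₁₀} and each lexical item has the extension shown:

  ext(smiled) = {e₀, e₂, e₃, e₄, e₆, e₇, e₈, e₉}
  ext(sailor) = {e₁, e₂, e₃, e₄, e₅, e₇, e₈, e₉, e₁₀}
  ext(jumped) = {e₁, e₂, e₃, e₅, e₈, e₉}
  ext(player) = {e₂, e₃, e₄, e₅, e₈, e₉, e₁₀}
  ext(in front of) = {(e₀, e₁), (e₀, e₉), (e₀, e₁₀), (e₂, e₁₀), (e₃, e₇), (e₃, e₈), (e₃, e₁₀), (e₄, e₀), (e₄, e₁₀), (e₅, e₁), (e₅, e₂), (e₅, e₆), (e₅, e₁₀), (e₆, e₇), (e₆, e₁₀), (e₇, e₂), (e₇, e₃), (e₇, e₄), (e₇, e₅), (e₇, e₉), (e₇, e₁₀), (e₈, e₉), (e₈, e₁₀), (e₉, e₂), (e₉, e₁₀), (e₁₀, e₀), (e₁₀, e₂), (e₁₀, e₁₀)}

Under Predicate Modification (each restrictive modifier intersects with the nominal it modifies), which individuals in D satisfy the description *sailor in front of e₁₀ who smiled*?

{e₂, e₃, e₄, e₇, e₈, e₉}

⟦in front of e₁₀⟧ = {x : ⟨x, e₁₀⟩ ∈ ⟦in front of⟧} = {e₀, e₂, e₃, e₄, e₅, e₆, e₇, e₈, e₉, e₁₀}
⟦who smiled⟧ = ⟦smiled⟧ = {e₀, e₂, e₃, e₄, e₆, e₇, e₈, e₉}
⟦sailor⟧ = {e₁, e₂, e₃, e₄, e₅, e₇, e₈, e₉, e₁₀}
… ∩ ⟦in front of e₁₀⟧ = {e₁, e₂, e₃, e₄, e₅, e₇, e₈, e₉, e₁₀} ∩ {e₀, e₂, e₃, e₄, e₅, e₆, e₇, e₈, e₉, e₁₀} = {e₂, e₃, e₄, e₅, e₇, e₈, e₉, e₁₀}
… ∩ ⟦who smiled⟧ = {e₂, e₃, e₄, e₅, e₇, e₈, e₉, e₁₀} ∩ {e₀, e₂, e₃, e₄, e₆, e₇, e₈, e₉} = {e₂, e₃, e₄, e₇, e₈, e₉}
So ⟦sailor in front of e₁₀ who smiled⟧ = {e₂, e₃, e₄, e₇, e₈, e₉}.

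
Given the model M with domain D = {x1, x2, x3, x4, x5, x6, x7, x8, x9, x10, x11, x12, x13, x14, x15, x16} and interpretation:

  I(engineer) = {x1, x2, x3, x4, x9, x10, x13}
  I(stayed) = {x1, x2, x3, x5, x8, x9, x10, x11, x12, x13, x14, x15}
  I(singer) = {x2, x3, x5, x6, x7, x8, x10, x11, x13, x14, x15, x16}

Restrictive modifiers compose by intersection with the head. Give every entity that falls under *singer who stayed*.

⟦who stayed⟧ = ⟦stayed⟧ = {x1, x2, x3, x5, x8, x9, x10, x11, x12, x13, x14, x15}
⟦singer⟧ = {x2, x3, x5, x6, x7, x8, x10, x11, x13, x14, x15, x16}
… ∩ ⟦who stayed⟧ = {x2, x3, x5, x6, x7, x8, x10, x11, x13, x14, x15, x16} ∩ {x1, x2, x3, x5, x8, x9, x10, x11, x12, x13, x14, x15} = {x2, x3, x5, x8, x10, x11, x13, x14, x15}
So ⟦singer who stayed⟧ = {x2, x3, x5, x8, x10, x11, x13, x14, x15}.

{x2, x3, x5, x8, x10, x11, x13, x14, x15}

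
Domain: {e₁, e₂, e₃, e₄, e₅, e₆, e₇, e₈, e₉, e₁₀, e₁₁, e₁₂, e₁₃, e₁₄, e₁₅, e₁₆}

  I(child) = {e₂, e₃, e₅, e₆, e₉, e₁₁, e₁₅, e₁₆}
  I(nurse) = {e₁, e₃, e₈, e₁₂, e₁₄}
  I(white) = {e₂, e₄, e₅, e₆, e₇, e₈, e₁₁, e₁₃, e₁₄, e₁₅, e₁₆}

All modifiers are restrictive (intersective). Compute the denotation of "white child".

⟦child⟧ = {e₂, e₃, e₅, e₆, e₉, e₁₁, e₁₅, e₁₆}
… ∩ ⟦white⟧ = {e₂, e₃, e₅, e₆, e₉, e₁₁, e₁₅, e₁₆} ∩ {e₂, e₄, e₅, e₆, e₇, e₈, e₁₁, e₁₃, e₁₄, e₁₅, e₁₆} = {e₂, e₅, e₆, e₁₁, e₁₅, e₁₆}
So ⟦white child⟧ = {e₂, e₅, e₆, e₁₁, e₁₅, e₁₆}.

{e₂, e₅, e₆, e₁₁, e₁₅, e₁₆}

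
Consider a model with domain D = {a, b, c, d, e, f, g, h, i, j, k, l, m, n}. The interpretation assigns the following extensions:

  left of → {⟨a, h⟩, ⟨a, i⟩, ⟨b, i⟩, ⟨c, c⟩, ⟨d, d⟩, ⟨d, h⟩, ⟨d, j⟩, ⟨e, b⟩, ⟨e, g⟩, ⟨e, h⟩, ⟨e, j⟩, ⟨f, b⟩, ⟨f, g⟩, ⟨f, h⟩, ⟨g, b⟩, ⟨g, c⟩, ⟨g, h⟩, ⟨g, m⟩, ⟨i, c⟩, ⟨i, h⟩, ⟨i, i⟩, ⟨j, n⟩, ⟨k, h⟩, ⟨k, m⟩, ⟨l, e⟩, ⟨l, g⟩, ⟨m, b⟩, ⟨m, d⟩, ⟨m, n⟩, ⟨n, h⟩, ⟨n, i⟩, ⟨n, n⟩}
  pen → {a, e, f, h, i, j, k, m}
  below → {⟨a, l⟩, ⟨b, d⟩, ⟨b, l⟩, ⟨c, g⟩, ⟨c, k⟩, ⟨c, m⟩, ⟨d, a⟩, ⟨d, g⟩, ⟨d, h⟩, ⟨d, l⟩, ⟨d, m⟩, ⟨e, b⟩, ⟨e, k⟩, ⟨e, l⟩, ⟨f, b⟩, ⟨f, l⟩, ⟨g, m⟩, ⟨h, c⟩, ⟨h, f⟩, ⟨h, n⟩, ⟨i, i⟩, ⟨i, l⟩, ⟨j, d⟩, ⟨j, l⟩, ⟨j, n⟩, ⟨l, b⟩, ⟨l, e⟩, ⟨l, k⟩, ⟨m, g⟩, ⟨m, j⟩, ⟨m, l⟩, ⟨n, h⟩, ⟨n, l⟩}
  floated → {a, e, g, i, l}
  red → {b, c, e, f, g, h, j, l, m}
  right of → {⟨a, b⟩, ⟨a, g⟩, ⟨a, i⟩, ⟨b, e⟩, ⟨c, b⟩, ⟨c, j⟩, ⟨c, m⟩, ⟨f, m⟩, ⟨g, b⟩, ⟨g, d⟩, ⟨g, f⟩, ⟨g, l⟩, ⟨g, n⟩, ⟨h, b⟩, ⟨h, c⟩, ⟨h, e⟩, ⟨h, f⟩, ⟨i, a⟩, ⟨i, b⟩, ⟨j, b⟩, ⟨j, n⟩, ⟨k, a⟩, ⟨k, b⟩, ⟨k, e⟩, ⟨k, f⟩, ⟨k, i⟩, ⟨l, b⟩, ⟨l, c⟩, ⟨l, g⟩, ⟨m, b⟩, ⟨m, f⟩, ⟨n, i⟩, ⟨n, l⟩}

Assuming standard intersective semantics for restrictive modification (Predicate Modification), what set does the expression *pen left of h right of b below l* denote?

{a, i}

⟦left of h⟧ = {x : ⟨x, h⟩ ∈ ⟦left of⟧} = {a, d, e, f, g, i, k, n}
⟦right of b⟧ = {x : ⟨x, b⟩ ∈ ⟦right of⟧} = {a, c, g, h, i, j, k, l, m}
⟦below l⟧ = {x : ⟨x, l⟩ ∈ ⟦below⟧} = {a, b, d, e, f, i, j, m, n}
⟦pen⟧ = {a, e, f, h, i, j, k, m}
… ∩ ⟦left of h⟧ = {a, e, f, h, i, j, k, m} ∩ {a, d, e, f, g, i, k, n} = {a, e, f, i, k}
… ∩ ⟦right of b⟧ = {a, e, f, i, k} ∩ {a, c, g, h, i, j, k, l, m} = {a, i, k}
… ∩ ⟦below l⟧ = {a, i, k} ∩ {a, b, d, e, f, i, j, m, n} = {a, i}
So ⟦pen left of h right of b below l⟧ = {a, i}.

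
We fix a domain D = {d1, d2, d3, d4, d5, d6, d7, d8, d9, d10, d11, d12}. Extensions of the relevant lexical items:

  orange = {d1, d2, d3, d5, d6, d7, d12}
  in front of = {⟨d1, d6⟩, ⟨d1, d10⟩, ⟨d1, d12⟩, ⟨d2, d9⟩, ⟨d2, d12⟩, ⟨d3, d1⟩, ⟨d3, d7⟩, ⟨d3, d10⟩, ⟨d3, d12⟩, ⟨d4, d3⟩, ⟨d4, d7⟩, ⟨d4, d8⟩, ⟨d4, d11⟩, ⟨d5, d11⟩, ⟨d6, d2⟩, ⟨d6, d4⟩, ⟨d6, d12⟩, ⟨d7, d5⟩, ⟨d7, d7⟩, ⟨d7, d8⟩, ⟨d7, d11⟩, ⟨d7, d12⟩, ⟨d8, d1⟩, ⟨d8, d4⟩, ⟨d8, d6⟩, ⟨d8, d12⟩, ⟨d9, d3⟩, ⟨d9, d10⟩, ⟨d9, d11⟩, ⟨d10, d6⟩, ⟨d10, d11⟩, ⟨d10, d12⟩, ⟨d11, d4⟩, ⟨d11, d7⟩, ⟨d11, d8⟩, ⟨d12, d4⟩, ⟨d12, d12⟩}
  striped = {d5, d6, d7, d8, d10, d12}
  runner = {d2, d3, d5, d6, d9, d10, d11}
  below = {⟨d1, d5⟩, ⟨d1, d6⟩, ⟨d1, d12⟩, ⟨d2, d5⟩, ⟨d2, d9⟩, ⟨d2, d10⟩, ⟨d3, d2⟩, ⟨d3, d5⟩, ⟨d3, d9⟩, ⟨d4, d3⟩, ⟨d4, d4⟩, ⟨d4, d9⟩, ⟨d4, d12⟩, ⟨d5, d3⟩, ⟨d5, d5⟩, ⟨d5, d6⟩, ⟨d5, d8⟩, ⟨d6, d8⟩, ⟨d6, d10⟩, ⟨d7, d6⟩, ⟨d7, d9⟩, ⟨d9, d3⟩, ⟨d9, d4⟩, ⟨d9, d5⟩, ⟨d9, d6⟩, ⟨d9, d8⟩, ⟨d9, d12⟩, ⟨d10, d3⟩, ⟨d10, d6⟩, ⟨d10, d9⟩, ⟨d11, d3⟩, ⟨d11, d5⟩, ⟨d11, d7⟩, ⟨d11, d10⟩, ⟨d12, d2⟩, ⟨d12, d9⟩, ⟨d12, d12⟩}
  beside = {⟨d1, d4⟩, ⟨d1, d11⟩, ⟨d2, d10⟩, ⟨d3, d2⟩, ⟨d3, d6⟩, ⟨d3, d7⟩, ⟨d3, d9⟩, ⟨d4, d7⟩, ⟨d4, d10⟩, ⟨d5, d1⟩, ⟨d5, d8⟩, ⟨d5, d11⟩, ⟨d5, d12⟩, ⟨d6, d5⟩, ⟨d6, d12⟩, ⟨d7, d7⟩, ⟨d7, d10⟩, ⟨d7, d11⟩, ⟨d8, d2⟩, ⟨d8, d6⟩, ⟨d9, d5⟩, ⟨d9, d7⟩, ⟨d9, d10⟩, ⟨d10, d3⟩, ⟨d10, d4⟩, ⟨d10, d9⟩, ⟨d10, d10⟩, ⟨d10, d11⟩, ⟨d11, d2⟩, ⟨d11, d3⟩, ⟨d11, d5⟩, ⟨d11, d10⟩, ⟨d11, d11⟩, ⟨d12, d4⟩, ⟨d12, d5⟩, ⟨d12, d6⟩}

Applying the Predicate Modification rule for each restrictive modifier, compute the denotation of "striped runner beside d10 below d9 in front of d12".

⟦beside d10⟧ = {x : ⟨x, d10⟩ ∈ ⟦beside⟧} = {d2, d4, d7, d9, d10, d11}
⟦below d9⟧ = {x : ⟨x, d9⟩ ∈ ⟦below⟧} = {d2, d3, d4, d7, d10, d12}
⟦in front of d12⟧ = {x : ⟨x, d12⟩ ∈ ⟦in front of⟧} = {d1, d2, d3, d6, d7, d8, d10, d12}
⟦runner⟧ = {d2, d3, d5, d6, d9, d10, d11}
… ∩ ⟦beside d10⟧ = {d2, d3, d5, d6, d9, d10, d11} ∩ {d2, d4, d7, d9, d10, d11} = {d2, d9, d10, d11}
… ∩ ⟦below d9⟧ = {d2, d9, d10, d11} ∩ {d2, d3, d4, d7, d10, d12} = {d2, d10}
… ∩ ⟦in front of d12⟧ = {d2, d10} ∩ {d1, d2, d3, d6, d7, d8, d10, d12} = {d2, d10}
… ∩ ⟦striped⟧ = {d2, d10} ∩ {d5, d6, d7, d8, d10, d12} = {d10}
So ⟦striped runner beside d10 below d9 in front of d12⟧ = {d10}.

{d10}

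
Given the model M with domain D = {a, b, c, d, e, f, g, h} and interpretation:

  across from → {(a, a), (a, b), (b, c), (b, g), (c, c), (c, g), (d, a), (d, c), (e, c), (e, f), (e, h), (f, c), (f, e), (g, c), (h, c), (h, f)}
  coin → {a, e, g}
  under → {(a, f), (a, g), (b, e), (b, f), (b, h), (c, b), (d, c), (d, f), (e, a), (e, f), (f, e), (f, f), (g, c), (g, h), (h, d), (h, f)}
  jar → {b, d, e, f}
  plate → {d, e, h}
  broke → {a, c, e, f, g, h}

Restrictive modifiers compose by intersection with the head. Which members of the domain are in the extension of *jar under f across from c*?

⟦under f⟧ = {x : ⟨x, f⟩ ∈ ⟦under⟧} = {a, b, d, e, f, h}
⟦across from c⟧ = {x : ⟨x, c⟩ ∈ ⟦across from⟧} = {b, c, d, e, f, g, h}
⟦jar⟧ = {b, d, e, f}
… ∩ ⟦under f⟧ = {b, d, e, f} ∩ {a, b, d, e, f, h} = {b, d, e, f}
… ∩ ⟦across from c⟧ = {b, d, e, f} ∩ {b, c, d, e, f, g, h} = {b, d, e, f}
So ⟦jar under f across from c⟧ = {b, d, e, f}.

{b, d, e, f}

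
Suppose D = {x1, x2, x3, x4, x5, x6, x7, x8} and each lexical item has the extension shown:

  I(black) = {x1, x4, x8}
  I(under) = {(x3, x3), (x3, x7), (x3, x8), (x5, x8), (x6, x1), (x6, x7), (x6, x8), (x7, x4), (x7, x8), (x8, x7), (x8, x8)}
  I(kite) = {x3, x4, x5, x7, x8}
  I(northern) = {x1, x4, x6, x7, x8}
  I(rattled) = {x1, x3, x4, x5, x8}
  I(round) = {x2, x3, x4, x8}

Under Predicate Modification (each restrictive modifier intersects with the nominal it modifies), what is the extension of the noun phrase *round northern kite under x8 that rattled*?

⟦under x8⟧ = {x : ⟨x, x8⟩ ∈ ⟦under⟧} = {x3, x5, x6, x7, x8}
⟦that rattled⟧ = ⟦rattled⟧ = {x1, x3, x4, x5, x8}
⟦kite⟧ = {x3, x4, x5, x7, x8}
… ∩ ⟦under x8⟧ = {x3, x4, x5, x7, x8} ∩ {x3, x5, x6, x7, x8} = {x3, x5, x7, x8}
… ∩ ⟦that rattled⟧ = {x3, x5, x7, x8} ∩ {x1, x3, x4, x5, x8} = {x3, x5, x8}
… ∩ ⟦round⟧ = {x3, x5, x8} ∩ {x2, x3, x4, x8} = {x3, x8}
… ∩ ⟦northern⟧ = {x3, x8} ∩ {x1, x4, x6, x7, x8} = {x8}
So ⟦round northern kite under x8 that rattled⟧ = {x8}.

{x8}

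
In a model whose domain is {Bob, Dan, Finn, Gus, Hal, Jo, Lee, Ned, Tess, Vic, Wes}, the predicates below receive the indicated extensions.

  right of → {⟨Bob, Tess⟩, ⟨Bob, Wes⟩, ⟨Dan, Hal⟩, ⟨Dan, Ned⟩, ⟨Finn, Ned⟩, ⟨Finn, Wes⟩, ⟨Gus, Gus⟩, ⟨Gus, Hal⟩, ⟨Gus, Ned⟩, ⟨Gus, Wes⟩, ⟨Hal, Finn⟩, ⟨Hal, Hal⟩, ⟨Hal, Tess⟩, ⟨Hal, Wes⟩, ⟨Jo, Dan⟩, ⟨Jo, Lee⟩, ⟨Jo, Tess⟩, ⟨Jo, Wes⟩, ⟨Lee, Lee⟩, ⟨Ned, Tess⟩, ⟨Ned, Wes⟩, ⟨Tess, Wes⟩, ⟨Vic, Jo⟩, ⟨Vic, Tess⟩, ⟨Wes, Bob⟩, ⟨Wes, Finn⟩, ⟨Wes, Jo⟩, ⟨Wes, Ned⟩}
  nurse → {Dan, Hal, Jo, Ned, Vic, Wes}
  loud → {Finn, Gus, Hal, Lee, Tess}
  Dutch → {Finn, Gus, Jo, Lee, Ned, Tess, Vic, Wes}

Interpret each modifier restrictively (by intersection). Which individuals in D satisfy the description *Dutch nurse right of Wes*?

⟦right of Wes⟧ = {x : ⟨x, Wes⟩ ∈ ⟦right of⟧} = {Bob, Finn, Gus, Hal, Jo, Ned, Tess}
⟦nurse⟧ = {Dan, Hal, Jo, Ned, Vic, Wes}
… ∩ ⟦right of Wes⟧ = {Dan, Hal, Jo, Ned, Vic, Wes} ∩ {Bob, Finn, Gus, Hal, Jo, Ned, Tess} = {Hal, Jo, Ned}
… ∩ ⟦Dutch⟧ = {Hal, Jo, Ned} ∩ {Finn, Gus, Jo, Lee, Ned, Tess, Vic, Wes} = {Jo, Ned}
So ⟦Dutch nurse right of Wes⟧ = {Jo, Ned}.

{Jo, Ned}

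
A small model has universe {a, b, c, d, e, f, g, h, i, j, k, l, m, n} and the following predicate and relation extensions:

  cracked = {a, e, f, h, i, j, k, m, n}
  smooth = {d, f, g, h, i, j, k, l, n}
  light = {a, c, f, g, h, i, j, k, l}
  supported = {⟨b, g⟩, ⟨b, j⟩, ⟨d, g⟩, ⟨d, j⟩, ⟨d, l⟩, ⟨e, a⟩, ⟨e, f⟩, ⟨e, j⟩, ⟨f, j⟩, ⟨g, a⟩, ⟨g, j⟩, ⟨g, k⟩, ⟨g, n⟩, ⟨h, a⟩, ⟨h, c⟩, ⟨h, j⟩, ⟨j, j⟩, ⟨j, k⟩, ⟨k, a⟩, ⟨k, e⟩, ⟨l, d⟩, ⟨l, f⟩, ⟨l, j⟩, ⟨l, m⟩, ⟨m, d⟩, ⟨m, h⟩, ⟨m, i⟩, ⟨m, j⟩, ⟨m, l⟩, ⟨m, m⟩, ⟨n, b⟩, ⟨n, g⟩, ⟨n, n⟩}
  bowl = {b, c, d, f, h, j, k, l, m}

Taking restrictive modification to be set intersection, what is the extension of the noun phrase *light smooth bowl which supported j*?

⟦which supported j⟧ = {x : ⟨x, j⟩ ∈ ⟦supported⟧} = {b, d, e, f, g, h, j, l, m}
⟦bowl⟧ = {b, c, d, f, h, j, k, l, m}
… ∩ ⟦which supported j⟧ = {b, c, d, f, h, j, k, l, m} ∩ {b, d, e, f, g, h, j, l, m} = {b, d, f, h, j, l, m}
… ∩ ⟦light⟧ = {b, d, f, h, j, l, m} ∩ {a, c, f, g, h, i, j, k, l} = {f, h, j, l}
… ∩ ⟦smooth⟧ = {f, h, j, l} ∩ {d, f, g, h, i, j, k, l, n} = {f, h, j, l}
So ⟦light smooth bowl which supported j⟧ = {f, h, j, l}.

{f, h, j, l}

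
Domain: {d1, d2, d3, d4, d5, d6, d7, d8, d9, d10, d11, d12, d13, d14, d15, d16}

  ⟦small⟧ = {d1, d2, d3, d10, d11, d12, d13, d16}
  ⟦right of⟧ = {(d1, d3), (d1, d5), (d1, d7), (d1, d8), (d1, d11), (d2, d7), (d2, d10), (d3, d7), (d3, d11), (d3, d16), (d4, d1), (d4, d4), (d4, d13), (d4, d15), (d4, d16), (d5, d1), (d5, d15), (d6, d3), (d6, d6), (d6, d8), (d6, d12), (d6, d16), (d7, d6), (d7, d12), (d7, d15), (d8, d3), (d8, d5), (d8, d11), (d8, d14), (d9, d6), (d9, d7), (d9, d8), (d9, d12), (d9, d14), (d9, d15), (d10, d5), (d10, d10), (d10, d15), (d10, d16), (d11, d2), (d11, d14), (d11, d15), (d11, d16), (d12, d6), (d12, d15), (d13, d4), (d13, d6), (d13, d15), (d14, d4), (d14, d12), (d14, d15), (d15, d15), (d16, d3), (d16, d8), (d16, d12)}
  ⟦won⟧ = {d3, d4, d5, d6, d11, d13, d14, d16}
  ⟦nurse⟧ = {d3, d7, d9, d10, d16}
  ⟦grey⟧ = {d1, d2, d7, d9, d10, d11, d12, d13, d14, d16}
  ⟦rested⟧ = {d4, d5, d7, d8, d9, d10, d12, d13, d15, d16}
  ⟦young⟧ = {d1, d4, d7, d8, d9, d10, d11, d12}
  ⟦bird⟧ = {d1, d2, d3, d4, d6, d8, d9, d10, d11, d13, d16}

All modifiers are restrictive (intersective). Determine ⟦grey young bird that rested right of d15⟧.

{d9, d10}

⟦that rested⟧ = ⟦rested⟧ = {d4, d5, d7, d8, d9, d10, d12, d13, d15, d16}
⟦right of d15⟧ = {x : ⟨x, d15⟩ ∈ ⟦right of⟧} = {d4, d5, d7, d9, d10, d11, d12, d13, d14, d15}
⟦bird⟧ = {d1, d2, d3, d4, d6, d8, d9, d10, d11, d13, d16}
… ∩ ⟦that rested⟧ = {d1, d2, d3, d4, d6, d8, d9, d10, d11, d13, d16} ∩ {d4, d5, d7, d8, d9, d10, d12, d13, d15, d16} = {d4, d8, d9, d10, d13, d16}
… ∩ ⟦right of d15⟧ = {d4, d8, d9, d10, d13, d16} ∩ {d4, d5, d7, d9, d10, d11, d12, d13, d14, d15} = {d4, d9, d10, d13}
… ∩ ⟦grey⟧ = {d4, d9, d10, d13} ∩ {d1, d2, d7, d9, d10, d11, d12, d13, d14, d16} = {d9, d10, d13}
… ∩ ⟦young⟧ = {d9, d10, d13} ∩ {d1, d4, d7, d8, d9, d10, d11, d12} = {d9, d10}
So ⟦grey young bird that rested right of d15⟧ = {d9, d10}.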